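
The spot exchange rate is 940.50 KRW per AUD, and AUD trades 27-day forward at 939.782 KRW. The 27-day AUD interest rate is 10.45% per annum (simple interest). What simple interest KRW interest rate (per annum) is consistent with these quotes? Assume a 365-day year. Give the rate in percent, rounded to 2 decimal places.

9.41%

T = 27/365 years.
CIP gives F = S · g_KRW/g_AUD, so g_KRW/g_AUD = 939.782/940.5 = 0.9992366.
AUD growth factor: 1 + 0.1045×27/365 = 1.0077301.
So the KRW growth factor = 1.0069608.
r = (1.0069608 − 1)/(27/365) = 0.094100 → 9.41%.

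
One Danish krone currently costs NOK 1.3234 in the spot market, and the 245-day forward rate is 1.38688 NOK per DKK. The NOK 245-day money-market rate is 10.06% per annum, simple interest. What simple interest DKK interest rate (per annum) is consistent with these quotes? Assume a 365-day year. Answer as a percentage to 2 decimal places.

2.78%

T = 245/365 years.
F/S = 1.38688/1.3234 = 1.0479674 = (growth of NOK) / (growth of DKK).
NOK growth factor: 1 + 0.1006×245/365 = 1.067526.
That pins the DKK growth at 1.0186634.
r = (1.0186634 − 1)/(245/365) = 0.027805 → 2.78%.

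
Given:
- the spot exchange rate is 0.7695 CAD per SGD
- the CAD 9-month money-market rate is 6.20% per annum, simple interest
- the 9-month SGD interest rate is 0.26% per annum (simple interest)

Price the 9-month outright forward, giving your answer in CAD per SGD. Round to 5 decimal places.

T = 9/12 years.
Growth of 1 CAD over T: 1 + 0.0620×9/12 = 1.046500.
Growth of 1 SGD over T: 1 + 0.0026×9/12 = 1.001950.
Forward (CAD per SGD) = 0.7695 × 1.046500 / 1.001950 = 0.8037145.

0.80371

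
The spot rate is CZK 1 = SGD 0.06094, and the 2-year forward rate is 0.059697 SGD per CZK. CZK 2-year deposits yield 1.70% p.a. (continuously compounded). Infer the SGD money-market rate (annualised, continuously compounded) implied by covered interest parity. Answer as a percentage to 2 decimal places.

T = 2 years.
By CIP, F/S equals the SGD-to-CZK growth ratio: 0.059697/0.06094 = 0.9796029.
The CZK side grows by e^(0.0170×2) = 1.0345846.
So the SGD growth factor = 1.0134821.
r = ln(1.0134821)/2 = 0.006696 → 0.67%.

0.67%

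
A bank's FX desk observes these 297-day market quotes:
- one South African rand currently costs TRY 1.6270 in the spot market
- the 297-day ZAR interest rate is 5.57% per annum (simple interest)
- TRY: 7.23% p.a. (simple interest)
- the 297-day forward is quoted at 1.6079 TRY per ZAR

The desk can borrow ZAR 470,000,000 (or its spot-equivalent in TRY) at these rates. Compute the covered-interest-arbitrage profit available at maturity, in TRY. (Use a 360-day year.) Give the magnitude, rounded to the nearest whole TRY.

TRY 19,861,945

T = 297/360 years.
Invest the ZAR and cover forward: 470,000,000 × 1.0459525 × 1.6079 = TRY 790,439,901.63.
Convert at spot and invest in TRY: 470,000,000 × 1.6270 × 1.0596475 = TRY 810,301,846.78.
The quoted forward undervalues ZAR, so borrow ZAR, convert to TRY at spot, deposit the TRY at 7.23%, and buy ZAR forward at 1.6079 to cover the loan.
The gap between the two covered legs is TRY 19,861,945.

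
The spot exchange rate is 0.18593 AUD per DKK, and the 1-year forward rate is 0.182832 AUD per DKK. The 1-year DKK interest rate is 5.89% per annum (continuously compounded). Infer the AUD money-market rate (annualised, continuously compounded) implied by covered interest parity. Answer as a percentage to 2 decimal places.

T = 1 year.
F/S = 0.182832/0.18593 = 0.9833378 = (growth of AUD) / (growth of DKK).
The DKK side grows by e^(0.0589×1) = 1.0606692.
Hence g_AUD = 1.0429961.
r = ln(1.0429961)/1 = 0.042097 → 4.21%.

4.21%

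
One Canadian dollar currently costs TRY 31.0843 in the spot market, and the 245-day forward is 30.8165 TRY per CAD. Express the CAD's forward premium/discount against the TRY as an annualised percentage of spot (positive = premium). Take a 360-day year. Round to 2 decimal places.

T = 245/360 years.
CAD trades forward at -0.86153% vs spot over the period.
Per annum: -0.0086153 / (245/360) = -0.012659 = -1.27%.

-1.27%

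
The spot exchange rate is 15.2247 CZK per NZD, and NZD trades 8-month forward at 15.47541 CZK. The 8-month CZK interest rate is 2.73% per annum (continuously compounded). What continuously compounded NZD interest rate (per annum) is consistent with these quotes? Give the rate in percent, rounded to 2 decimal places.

T = 8/12 years.
CIP gives F = S · g_CZK/g_NZD, so g_CZK/g_NZD = 15.47541/15.2247 = 1.0164673.
The CZK side grows by e^(0.0273×8/12) = 1.0183666.
So the NZD growth factor = 1.0018685.
Take logs: ln 1.0018685 / (8/12) = 0.002800, so 0.28%.

0.28%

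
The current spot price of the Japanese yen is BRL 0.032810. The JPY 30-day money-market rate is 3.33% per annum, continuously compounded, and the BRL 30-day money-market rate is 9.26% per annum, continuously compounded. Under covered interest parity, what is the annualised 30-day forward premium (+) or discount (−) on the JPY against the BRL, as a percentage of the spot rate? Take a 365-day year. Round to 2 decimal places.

+5.94%

T = 30/365 years.
CIP forward (BRL per JPY) = 0.03281 × 1.007640/1.0027407 = 0.032970307.
(F − S)/S ÷ T = (0.032970307 − 0.03281)/0.03281/(30/365) = 0.059445 → 5.94%.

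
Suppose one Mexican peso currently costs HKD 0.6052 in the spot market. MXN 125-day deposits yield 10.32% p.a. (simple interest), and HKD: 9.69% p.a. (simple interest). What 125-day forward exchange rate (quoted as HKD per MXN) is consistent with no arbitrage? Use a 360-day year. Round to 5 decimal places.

T = 125/360 years.
HKD accumulates by 1 + 0.0969×125/360 = 1.0336458.
MXN accumulates by 1 + 0.1032×125/360 = 1.0358333.
Forward (HKD per MXN) = 0.6052 × 1.0336458 / 1.0358333 = 0.6039219.

0.60392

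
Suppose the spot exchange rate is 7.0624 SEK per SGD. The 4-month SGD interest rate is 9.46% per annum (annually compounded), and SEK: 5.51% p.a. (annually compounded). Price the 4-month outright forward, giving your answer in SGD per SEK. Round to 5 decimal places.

0.14334

T = 4/12 years.
SEK accumulates by (1 + 0.0551)^(4/12) = 1.0180393.
SGD growth factor: (1 + 0.0946)^(4/12) = 1.0305882.
Forward (SEK per SGD) = 7.0624 × 1.0180393 / 1.0305882 = 6.976405.
Quoted the other way: 1/6.976405 = 0.14334 SGD per SEK.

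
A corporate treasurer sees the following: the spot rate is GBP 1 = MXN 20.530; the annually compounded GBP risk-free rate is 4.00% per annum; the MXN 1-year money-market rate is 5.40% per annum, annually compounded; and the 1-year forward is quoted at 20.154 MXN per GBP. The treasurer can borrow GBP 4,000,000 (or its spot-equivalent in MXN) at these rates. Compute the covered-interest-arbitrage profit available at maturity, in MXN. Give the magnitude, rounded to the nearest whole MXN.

MXN 2,713,840

T = 1 year.
Keep in GBP, deliver into the forward: 4,000,000·1.040000·20.154 = MXN 83,840,640.00.
Swap to MXN now, deposit: 4,000,000·20.530·1.054000 = MXN 86,554,480.00.
The quoted forward undervalues GBP, so borrow GBP, convert to MXN at spot, deposit the MXN at 5.40%, and buy GBP forward at 20.154 to cover the loan.
Arbitrage profit = |83,840,640.00 − 86,554,480.00| = MXN 2,713,840.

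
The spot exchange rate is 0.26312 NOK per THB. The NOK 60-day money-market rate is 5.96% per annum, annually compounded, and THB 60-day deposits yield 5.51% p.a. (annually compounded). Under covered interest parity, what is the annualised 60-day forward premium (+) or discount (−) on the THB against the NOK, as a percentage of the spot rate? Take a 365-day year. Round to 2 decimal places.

+0.43%

T = 60/365 years.
CIP forward (NOK per THB) = 0.26312 × 1.0095618/1.0088558 = 0.26330413.
Annualised premium = (F − S)/S × (1/T) = (0.26330413 − 0.26312)/0.26312 ÷ (60/365) = 0.43%.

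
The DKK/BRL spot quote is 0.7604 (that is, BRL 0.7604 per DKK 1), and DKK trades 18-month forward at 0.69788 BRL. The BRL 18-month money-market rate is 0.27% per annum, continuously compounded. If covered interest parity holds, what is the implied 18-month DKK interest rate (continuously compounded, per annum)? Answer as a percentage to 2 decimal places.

T = 18/12 years.
F/S = 0.69788/0.7604 = 0.9177801 = (growth of BRL) / (growth of DKK).
BRL growth factor: e^(0.0027×18/12) = 1.0040582.
Hence g_DKK = 1.0940074.
Take logs: ln 1.0940074 / (18/12) = 0.059898, so 5.99%.

5.99%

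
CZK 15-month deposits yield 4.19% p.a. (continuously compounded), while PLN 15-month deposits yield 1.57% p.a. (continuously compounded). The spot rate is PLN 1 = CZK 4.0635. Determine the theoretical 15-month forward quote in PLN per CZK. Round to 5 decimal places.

0.23816

T = 15/12 years.
CZK growth factor: e^(0.0419×15/12) = 1.0537708.
Growth of 1 PLN over T: e^(0.0157×15/12) = 1.0198188.
So F = 4.0635 × 1.0537708 / 1.0198188 = 4.198783 (CZK/PLN).
Quoted the other way: 1/4.198783 = 0.23816 PLN per CZK.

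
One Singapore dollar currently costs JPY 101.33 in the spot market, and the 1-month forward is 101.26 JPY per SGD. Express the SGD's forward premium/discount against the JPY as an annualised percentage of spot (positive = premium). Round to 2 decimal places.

-0.83%

T = 1/12 years.
Period premium: (101.26 − 101.33)/101.33 = -0.0006908.
Annualise by dividing by T: -0.0006908 / (1/12) = -0.008290 → -0.83%.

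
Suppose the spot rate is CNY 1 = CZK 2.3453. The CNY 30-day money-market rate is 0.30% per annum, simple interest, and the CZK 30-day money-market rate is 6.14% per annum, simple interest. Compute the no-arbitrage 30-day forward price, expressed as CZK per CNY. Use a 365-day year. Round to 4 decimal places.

T = 30/365 years.
CZK growth factor: 1 + 0.0614×30/365 = 1.0050466.
Growth of 1 CNY over T: 1 + 0.0030×30/365 = 1.0002466.
Forward (CZK per CNY) = 2.3453 × 1.0050466 / 1.0002466 = 2.356555.

2.3566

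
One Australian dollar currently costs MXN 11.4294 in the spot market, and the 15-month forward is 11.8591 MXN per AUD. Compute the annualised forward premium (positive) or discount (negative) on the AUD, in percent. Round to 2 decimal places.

T = 15/12 years.
(F − S)/S = (11.8591 − 11.4294)/11.4294 = 0.0375960.
×(1/T) gives 3.01% p.a.

+3.01%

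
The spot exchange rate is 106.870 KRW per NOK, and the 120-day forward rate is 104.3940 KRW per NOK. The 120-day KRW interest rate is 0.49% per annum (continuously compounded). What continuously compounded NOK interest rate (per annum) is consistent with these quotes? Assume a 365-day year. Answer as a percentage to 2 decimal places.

T = 120/365 years.
By CIP, F/S equals the KRW-to-NOK growth ratio: 104.394/106.87 = 0.9768317.
KRW growth factor: e^(0.0049×120/365) = 1.0016123.
So the NOK growth factor = 1.0253683.
Take logs: ln 1.0253683 / (120/365) = 0.076199, so 7.62%.

7.62%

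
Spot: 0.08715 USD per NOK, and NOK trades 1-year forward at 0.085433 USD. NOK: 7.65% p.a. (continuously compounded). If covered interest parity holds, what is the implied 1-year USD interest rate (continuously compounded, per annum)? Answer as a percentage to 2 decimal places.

5.66%

T = 1 year.
F/S = 0.085433/0.08715 = 0.9802983 = (growth of USD) / (growth of NOK).
The NOK side grows by e^(0.0765×1) = 1.0795022.
That pins the USD growth at 1.0582342.
r = ln(1.0582342)/1 = 0.056602 → 5.66%.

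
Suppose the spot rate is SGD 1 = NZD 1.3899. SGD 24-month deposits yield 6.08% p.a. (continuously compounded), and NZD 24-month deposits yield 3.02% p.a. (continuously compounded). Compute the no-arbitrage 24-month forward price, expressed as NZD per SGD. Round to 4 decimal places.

T = 2 years.
Growth of 1 NZD over T: e^(0.0302×2) = 1.0622614.
SGD growth factor: e^(0.0608×2) = 1.1293023.
CIP: F = S · (grow NZD)/(grow SGD) = 1.3899 × 1.0622614/1.1293023 = 1.307389 NZD per SGD.

1.3074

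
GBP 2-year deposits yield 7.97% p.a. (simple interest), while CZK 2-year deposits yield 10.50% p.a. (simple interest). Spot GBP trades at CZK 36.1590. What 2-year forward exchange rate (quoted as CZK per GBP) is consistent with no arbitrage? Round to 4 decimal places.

T = 2 years.
Growth of 1 CZK over T: 1 + 0.1050×2 = 1.210000.
GBP accumulates by 1 + 0.0797×2 = 1.159400.
Forward (CZK per GBP) = 36.159 × 1.210000 / 1.159400 = 37.737097.

37.7371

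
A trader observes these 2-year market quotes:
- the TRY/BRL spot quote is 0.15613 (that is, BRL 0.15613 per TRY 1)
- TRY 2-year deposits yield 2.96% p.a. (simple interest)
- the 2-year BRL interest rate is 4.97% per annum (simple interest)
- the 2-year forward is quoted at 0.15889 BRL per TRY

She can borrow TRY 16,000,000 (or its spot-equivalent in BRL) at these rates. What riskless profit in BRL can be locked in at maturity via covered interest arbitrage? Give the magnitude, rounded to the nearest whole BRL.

T = 2 years.
Invest the TRY and cover forward: 16,000,000 × 1.059200 × 0.15889 = BRL 2,692,740.61.
Convert at spot and invest in BRL: 16,000,000 × 0.15613 × 1.099400 = BRL 2,746,389.15.
The quoted forward undervalues TRY, so borrow TRY, convert to BRL at spot, deposit the BRL at 4.97%, and buy TRY forward at 0.15889 to cover the loan.
The gap between the two covered legs is BRL 53,649.

BRL 53,649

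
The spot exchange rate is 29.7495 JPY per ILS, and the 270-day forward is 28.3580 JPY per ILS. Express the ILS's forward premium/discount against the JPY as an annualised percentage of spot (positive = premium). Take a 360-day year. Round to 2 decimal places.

-6.24%

T = 270/360 years.
(F − S)/S = (28.3580 − 29.7495)/29.7495 = -0.0467739.
Annualise by dividing by T: -0.0467739 / (270/360) = -0.062365 → -6.24%.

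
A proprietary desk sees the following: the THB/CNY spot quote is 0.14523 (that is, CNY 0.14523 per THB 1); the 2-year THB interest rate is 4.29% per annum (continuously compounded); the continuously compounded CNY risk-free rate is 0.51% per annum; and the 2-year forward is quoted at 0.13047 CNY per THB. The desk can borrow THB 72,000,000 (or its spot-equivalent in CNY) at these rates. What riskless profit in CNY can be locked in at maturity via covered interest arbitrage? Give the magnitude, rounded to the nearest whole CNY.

CNY 328,344

T = 2 years.
Invest the THB and cover forward: 72,000,000 × 1.0895883888 × 0.13047 = CNY 10,235,418.99.
Convert at spot and invest in CNY: 72,000,000 × 0.14523 × 1.0102521973 = CNY 10,563,762.72.
The quoted forward undervalues THB, so borrow THB, convert to CNY at spot, deposit the CNY at 0.51%, and buy THB forward at 0.13047 to cover the loan.
The gap between the two covered legs is CNY 328,344.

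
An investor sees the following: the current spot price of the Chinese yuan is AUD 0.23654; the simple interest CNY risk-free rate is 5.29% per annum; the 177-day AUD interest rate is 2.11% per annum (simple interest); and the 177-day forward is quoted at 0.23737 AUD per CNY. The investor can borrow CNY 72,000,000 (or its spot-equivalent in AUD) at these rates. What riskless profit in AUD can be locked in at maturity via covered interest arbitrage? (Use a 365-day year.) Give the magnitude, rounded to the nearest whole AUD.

T = 177/365 years.
Keep in CNY, deliver into the forward: 72,000,000·1.0256528767·0.23737 = AUD 17,529,064.08.
Swap to AUD now, deposit: 72,000,000·0.23654·1.0102320548 = AUD 17,205,140.90.
The quoted forward overvalues CNY, so borrow AUD, buy CNY at spot, deposit the CNY at 5.29%, and sell the proceeds forward at 0.23737.
Arbitrage profit = |17,529,064.08 − 17,205,140.90| = AUD 323,923.

AUD 323,923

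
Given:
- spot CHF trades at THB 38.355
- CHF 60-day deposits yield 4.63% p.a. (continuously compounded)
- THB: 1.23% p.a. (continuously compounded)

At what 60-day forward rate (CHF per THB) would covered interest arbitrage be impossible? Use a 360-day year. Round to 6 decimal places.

T = 60/360 years.
THB growth factor: e^(0.0123×60/360) = 1.0020521.
CHF accumulates by e^(0.0463×60/360) = 1.0077465.
CIP: F = S · (grow THB)/(grow CHF) = 38.355 × 1.0020521/1.0077465 = 38.13827 THB per CHF.
Invert for CHF per THB: 1 / 38.13827 = 0.026220.

0.026220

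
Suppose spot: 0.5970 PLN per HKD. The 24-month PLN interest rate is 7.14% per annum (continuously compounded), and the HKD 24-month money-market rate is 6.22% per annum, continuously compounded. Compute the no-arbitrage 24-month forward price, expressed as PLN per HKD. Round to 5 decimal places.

T = 2 years.
PLN accumulates by e^(0.0714×2) = 1.1534991.
Growth of 1 HKD over T: e^(0.0622×2) = 1.1324688.
Forward (PLN per HKD) = 0.597 × 1.1534991 / 1.1324688 = 0.6080865.

0.60809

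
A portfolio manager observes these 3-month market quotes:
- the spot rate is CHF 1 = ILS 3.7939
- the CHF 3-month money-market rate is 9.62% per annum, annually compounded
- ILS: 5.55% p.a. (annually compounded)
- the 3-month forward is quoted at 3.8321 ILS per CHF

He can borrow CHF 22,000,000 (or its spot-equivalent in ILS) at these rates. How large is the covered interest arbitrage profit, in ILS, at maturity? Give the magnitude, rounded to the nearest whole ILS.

T = 3/12 years.
Invest the CHF and cover forward: 22,000,000 × 1.0232280792 × 3.8321 = ILS 86,264,471.09.
Convert at spot and invest in ILS: 22,000,000 × 3.7939 × 1.0135952331 = ILS 84,600,537.01.
The quoted forward overvalues CHF, so borrow ILS, buy CHF at spot, deposit the CHF at 9.62%, and sell the proceeds forward at 3.8321.
Profit = 86,264,471.09 − 84,600,537.01 = ILS 1,663,934.

ILS 1,663,934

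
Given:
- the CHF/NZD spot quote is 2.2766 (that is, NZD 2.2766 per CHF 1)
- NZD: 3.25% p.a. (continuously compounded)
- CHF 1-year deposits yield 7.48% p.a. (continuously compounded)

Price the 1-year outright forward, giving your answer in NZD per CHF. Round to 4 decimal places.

T = 1 year.
Growth of 1 NZD over T: e^(0.0325×1) = 1.0330339.
CHF growth factor: e^(0.0748×1) = 1.0776686.
CIP: F = S · (grow NZD)/(grow CHF) = 2.2766 × 1.0330339/1.0776686 = 2.182308 NZD per CHF.

2.1823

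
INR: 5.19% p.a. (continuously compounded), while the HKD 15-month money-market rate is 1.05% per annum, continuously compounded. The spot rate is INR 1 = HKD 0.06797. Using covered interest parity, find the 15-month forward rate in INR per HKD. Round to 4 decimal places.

15.4938

T = 15/12 years.
HKD growth factor: e^(0.0105×15/12) = 1.01321151.
INR accumulates by e^(0.0519×15/12) = 1.06702564.
So F = 0.06797 × 1.01321151 / 1.06702564 = 0.064542016 (HKD/INR).
Quoted the other way: 1/0.064542016 = 15.4938 INR per HKD.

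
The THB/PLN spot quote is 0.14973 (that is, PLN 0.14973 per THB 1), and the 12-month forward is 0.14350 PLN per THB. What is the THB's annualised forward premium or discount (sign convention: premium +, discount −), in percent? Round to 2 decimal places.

T = 1 year.
Period premium: (0.14350 − 0.14973)/0.14973 = -0.0416082.
Per annum: -0.0416082 / 1 = -0.041608 = -4.16%.

-4.16%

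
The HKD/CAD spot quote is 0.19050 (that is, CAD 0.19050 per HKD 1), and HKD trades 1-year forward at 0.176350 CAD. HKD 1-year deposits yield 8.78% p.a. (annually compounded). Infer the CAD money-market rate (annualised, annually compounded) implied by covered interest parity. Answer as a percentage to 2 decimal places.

T = 1 year.
F/S = 0.17635/0.1905 = 0.9257218 = (growth of CAD) / (growth of HKD).
HKD growth factor: (1 + 0.0878)^1 = 1.087800.
So the CAD growth factor = 1.0070002.
r = 1.0070002^(1/1) − 1 = 0.007000 → 0.70%.

0.70%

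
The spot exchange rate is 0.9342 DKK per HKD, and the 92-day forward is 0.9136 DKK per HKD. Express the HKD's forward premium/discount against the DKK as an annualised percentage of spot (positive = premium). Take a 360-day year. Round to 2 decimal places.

T = 92/360 years.
Period premium: (0.9136 − 0.9342)/0.9342 = -0.0220510.
Per annum: -0.0220510 / (92/360) = -0.086287 = -8.63%.

-8.63%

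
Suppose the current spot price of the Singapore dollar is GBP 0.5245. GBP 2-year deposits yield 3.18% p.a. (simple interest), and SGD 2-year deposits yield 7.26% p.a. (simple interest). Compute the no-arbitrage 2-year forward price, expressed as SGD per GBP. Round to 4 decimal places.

T = 2 years.
GBP accumulates by 1 + 0.0318×2 = 1.063600.
SGD accumulates by 1 + 0.0726×2 = 1.145200.
So F = 0.5245 × 1.063600 / 1.145200 = 0.4871273 (GBP/SGD).
Quoted the other way: 1/0.4871273 = 2.0529 SGD per GBP.

2.0529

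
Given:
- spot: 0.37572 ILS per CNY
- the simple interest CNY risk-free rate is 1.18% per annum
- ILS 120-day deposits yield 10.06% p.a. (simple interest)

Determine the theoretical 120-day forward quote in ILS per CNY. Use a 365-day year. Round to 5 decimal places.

T = 120/365 years.
ILS accumulates by 1 + 0.1006×120/365 = 1.033074.
CNY accumulates by 1 + 0.0118×120/365 = 1.0038795.
So F = 0.37572 × 1.033074 / 1.0038795 = 0.3866466 (ILS/CNY).

0.38665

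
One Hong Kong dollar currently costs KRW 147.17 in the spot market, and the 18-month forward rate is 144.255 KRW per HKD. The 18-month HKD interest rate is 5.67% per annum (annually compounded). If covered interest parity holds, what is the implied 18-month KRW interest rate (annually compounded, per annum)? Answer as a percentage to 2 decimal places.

4.27%

T = 18/12 years.
By CIP, F/S equals the KRW-to-HKD growth ratio: 144.255/147.17 = 0.9801930.
HKD growth factor: (1 + 0.0567)^(18/12) = 1.0862444.
So the KRW growth factor = 1.0647292.
Annualise: 1.0647292^(12/18) − 1 = 0.042700 = 4.27%.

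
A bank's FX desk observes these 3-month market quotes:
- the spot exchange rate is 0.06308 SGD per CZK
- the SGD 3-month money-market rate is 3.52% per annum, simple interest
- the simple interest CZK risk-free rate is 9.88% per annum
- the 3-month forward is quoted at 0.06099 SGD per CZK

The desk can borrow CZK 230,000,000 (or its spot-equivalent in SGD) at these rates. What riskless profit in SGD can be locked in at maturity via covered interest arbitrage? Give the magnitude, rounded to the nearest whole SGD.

T = 3/12 years.
Invest the CZK and cover forward: 230,000,000 × 1.024700 × 0.06099 = SGD 14,374,184.19.
Convert at spot and invest in SGD: 230,000,000 × 0.06308 × 1.008800 = SGD 14,636,073.92.
The quoted forward undervalues CZK, so borrow CZK, convert to SGD at spot, deposit the SGD at 3.52%, and buy CZK forward at 0.06099 to cover the loan.
The gap between the two covered legs is SGD 261,890.

SGD 261,890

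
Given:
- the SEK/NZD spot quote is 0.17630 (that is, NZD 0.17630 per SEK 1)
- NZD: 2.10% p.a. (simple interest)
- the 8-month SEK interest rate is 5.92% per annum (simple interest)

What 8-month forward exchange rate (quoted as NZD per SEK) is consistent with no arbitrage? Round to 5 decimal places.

T = 8/12 years.
Growth of 1 NZD over T: 1 + 0.0210×8/12 = 1.014000.
SEK growth factor: 1 + 0.0592×8/12 = 1.0394667.
Forward (NZD per SEK) = 0.1763 × 1.014000 / 1.0394667 = 0.1719807.

0.17198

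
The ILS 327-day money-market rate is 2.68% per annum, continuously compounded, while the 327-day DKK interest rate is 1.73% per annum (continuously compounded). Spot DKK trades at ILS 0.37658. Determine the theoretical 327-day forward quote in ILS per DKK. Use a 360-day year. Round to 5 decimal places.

0.37984

T = 327/360 years.
ILS growth factor: e^(0.0268×327/360) = 1.0246421.
DKK growth factor: e^(0.0173×327/360) = 1.0158383.
Forward (ILS per DKK) = 0.37658 × 1.0246421 / 1.0158383 = 0.3798436.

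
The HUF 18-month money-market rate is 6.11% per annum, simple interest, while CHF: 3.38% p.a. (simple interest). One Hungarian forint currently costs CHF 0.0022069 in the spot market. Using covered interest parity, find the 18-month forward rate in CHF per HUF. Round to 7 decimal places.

T = 18/12 years.
Growth of 1 CHF over T: 1 + 0.0338×18/12 = 1.050700.
HUF growth factor: 1 + 0.0611×18/12 = 1.091650.
CIP: F = S · (grow CHF)/(grow HUF) = 0.0022069 × 1.050700/1.091650 = 0.002124115 CHF per HUF.

0.0021241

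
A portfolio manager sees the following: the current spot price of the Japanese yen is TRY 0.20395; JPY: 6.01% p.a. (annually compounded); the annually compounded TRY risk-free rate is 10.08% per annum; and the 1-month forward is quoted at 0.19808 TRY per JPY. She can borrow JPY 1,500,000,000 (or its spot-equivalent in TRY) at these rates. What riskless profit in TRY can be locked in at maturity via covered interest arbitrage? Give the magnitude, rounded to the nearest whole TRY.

T = 1/12 years.
Invest the JPY and cover forward: 1,500,000,000 × 1.00487545013 × 0.19808 = TRY 298,568,593.74.
Convert at spot and invest in TRY: 1,500,000,000 × 0.20395 × 1.00803520942 = TRY 308,383,171.44.
The quoted forward undervalues JPY, so borrow JPY, convert to TRY at spot, deposit the TRY at 10.08%, and buy JPY forward at 0.19808 to cover the loan.
Profit = 308,383,171.44 − 298,568,593.74 = TRY 9,814,578.

TRY 9,814,578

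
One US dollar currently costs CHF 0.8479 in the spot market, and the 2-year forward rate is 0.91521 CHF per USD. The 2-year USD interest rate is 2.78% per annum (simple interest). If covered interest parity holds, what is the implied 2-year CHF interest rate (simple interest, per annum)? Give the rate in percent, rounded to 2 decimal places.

6.97%

T = 2 years.
By CIP, F/S equals the CHF-to-USD growth ratio: 0.91521/0.8479 = 1.0793844.
The USD side grows by 1 + 0.0278×2 = 1.055600.
That pins the CHF growth at 1.1393982.
r = (1.1393982 − 1)/2 = 0.069699 → 6.97%.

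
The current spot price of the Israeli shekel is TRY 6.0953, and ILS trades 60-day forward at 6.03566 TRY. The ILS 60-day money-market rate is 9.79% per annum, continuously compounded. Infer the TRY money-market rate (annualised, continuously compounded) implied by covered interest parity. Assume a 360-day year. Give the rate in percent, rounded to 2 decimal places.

3.89%

T = 60/360 years.
CIP gives F = S · g_TRY/g_ILS, so g_TRY/g_ILS = 6.03566/6.0953 = 0.9902154.
ILS growth factor: e^(0.0979×60/360) = 1.0164505.
Hence g_TRY = 1.0065049.
r = ln(1.0065049)/(60/360) = 0.038903 → 3.89%.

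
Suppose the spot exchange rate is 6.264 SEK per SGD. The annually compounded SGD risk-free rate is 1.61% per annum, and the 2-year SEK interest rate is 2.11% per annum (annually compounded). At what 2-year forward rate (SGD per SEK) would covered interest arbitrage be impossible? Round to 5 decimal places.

0.15808

T = 2 years.
SEK accumulates by (1 + 0.0211)^2 = 1.0426452.
SGD growth factor: (1 + 0.0161)^2 = 1.0324592.
Forward (SEK per SGD) = 6.264 × 1.0426452 / 1.0324592 = 6.325799.
Invert for SGD per SEK: 1 / 6.325799 = 0.15808.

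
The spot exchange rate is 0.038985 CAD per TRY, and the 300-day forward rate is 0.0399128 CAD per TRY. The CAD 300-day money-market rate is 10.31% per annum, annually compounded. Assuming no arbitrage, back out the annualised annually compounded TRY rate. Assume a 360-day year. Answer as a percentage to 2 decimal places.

7.24%

T = 300/360 years.
CIP gives F = S · g_CAD/g_TRY, so g_CAD/g_TRY = 0.0399128/0.038985 = 1.0237989.
CAD growth factor: (1 + 0.1031)^(300/360) = 1.0852065.
That pins the TRY growth at 1.0599801.
Annualise: 1.0599801^(360/300) − 1 = 0.072401 = 7.24%.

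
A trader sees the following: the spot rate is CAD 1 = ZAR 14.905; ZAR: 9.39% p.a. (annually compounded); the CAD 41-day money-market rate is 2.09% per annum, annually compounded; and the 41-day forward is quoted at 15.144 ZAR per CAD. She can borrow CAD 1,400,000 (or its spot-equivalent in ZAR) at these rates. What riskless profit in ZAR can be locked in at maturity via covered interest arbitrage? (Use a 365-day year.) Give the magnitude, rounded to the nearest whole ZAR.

T = 41/365 years.
Invest the CAD and cover forward: 1,400,000 × 1.002326176 × 15.144 = ZAR 21,250,918.65.
Convert at spot and invest in ZAR: 1,400,000 × 14.905 × 1.0101324161 = ZAR 21,078,433.13.
The quoted forward overvalues CAD, so borrow ZAR, buy CAD at spot, deposit the CAD at 2.09%, and sell the proceeds forward at 15.144.
Profit = 21,250,918.65 − 21,078,433.13 = ZAR 172,486.

ZAR 172,486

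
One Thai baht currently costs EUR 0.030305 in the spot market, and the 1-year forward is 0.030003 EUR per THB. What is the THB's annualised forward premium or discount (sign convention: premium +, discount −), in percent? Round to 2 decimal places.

-1.00%

T = 1 year.
(F − S)/S = (0.030003 − 0.030305)/0.030305 = -0.0099654.
Per annum: -0.0099654 / 1 = -0.009965 = -1.00%.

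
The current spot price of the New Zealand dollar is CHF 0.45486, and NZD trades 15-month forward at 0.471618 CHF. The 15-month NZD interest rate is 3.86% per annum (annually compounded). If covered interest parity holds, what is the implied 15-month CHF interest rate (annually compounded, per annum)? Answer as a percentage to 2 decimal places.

6.91%

T = 15/12 years.
By CIP, F/S equals the CHF-to-NZD growth ratio: 0.471618/0.45486 = 1.0368421.
The NZD side grows by (1 + 0.0386)^(15/12) = 1.0484806.
That pins the CHF growth at 1.0871088.
Annualise: 1.0871088^(12/15) − 1 = 0.069100 = 6.91%.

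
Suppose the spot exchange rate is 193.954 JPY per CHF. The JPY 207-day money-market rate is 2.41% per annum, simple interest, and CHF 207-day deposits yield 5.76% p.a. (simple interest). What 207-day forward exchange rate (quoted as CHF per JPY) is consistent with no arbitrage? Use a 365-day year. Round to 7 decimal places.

0.0052525

T = 207/365 years.
JPY growth factor: 1 + 0.0241×207/365 = 1.0136677.
CHF growth factor: 1 + 0.0576×207/365 = 1.0326663.
CIP: F = S · (grow JPY)/(grow CHF) = 193.954 × 1.0136677/1.0326663 = 190.3857 JPY per CHF.
Quoted the other way: 1/190.3857 = 0.0052525 CHF per JPY.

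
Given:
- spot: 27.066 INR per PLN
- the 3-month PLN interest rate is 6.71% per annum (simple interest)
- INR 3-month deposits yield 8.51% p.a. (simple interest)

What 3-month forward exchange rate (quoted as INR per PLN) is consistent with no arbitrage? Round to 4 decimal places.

27.1858

T = 3/12 years.
INR accumulates by 1 + 0.0851×3/12 = 1.021275.
Growth of 1 PLN over T: 1 + 0.0671×3/12 = 1.016775.
Forward (INR per PLN) = 27.066 × 1.021275 / 1.016775 = 27.185788.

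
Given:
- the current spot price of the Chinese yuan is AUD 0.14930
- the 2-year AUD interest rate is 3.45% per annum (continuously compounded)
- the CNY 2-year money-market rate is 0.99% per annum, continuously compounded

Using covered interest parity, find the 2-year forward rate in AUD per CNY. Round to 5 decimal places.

T = 2 years.
AUD accumulates by e^(0.0345×2) = 1.0714362.
CNY growth factor: e^(0.0099×2) = 1.0199973.
So F = 0.1493 × 1.0714362 / 1.0199973 = 0.1568293 (AUD/CNY).

0.15683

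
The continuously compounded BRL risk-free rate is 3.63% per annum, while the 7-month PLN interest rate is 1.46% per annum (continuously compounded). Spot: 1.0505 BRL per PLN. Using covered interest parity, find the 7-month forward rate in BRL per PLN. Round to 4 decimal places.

T = 7/12 years.
BRL growth factor: e^(0.0363×7/12) = 1.0214008.
PLN accumulates by e^(0.0146×7/12) = 1.008553.
Forward (BRL per PLN) = 1.0505 × 1.0214008 / 1.008553 = 1.063882.

1.0639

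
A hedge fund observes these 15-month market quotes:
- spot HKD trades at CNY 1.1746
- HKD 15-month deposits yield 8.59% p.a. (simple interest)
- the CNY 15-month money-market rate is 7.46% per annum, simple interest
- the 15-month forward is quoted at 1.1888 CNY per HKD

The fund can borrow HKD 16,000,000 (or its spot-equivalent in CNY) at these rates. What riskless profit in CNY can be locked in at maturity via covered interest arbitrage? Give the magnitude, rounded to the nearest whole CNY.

CNY 517,055

T = 15/12 years.
Route A — deposit HKD, sell forward: 16,000,000 × 1.107375 × 1.1888 = CNY 21,063,158.40.
Route B — convert at spot, deposit CNY: 16,000,000 × 1.1746 × 1.093250 = CNY 20,546,103.20.
The quoted forward overvalues HKD, so borrow CNY, buy HKD at spot, deposit the HKD at 8.59%, and sell the proceeds forward at 1.1888.
Profit = 21,063,158.40 − 20,546,103.20 = CNY 517,055.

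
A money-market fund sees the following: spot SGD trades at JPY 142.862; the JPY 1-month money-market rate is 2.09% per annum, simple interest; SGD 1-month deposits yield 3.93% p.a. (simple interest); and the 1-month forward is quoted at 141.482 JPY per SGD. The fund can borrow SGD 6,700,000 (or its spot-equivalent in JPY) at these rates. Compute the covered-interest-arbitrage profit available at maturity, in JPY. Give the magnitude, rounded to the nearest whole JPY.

JPY 7,808,612

T = 1/12 years.
Invest the SGD and cover forward: 6,700,000 × 1.003275 × 141.482 = JPY 951,033,868.79.
Convert at spot and invest in JPY: 6,700,000 × 142.862 × 1.00174166667 = JPY 958,842,480.49.
The quoted forward undervalues SGD, so borrow SGD, convert to JPY at spot, deposit the JPY at 2.09%, and buy SGD forward at 141.482 to cover the loan.
Arbitrage profit = |951,033,868.79 − 958,842,480.49| = JPY 7,808,612.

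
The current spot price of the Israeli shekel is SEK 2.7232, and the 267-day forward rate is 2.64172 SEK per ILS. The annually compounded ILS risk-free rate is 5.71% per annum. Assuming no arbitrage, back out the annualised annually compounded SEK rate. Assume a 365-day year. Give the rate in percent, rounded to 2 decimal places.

1.41%

T = 267/365 years.
F/S = 2.64172/2.7232 = 0.9700793 = (growth of SEK) / (growth of ILS).
ILS growth factor: (1 + 0.0571)^(267/365) = 1.0414564.
Hence g_SEK = 1.0102953.
Annualise: 1.0102953^(365/267) − 1 = 0.014101 = 1.41%.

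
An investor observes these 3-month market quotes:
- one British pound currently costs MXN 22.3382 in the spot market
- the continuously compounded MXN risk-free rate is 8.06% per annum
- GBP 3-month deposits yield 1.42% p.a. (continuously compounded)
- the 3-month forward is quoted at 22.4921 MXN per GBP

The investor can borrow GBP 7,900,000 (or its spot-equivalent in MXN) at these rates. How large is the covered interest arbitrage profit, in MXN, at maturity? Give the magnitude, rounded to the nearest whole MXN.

T = 3/12 years.
Route A — deposit GBP, sell forward: 7,900,000 × 1.00355630871 × 22.4921 = MXN 178,319,501.92.
Route B — convert at spot, deposit MXN: 7,900,000 × 22.3382 × 1.02035438171 = MXN 180,063,753.97.
The quoted forward undervalues GBP, so borrow GBP, convert to MXN at spot, deposit the MXN at 8.06%, and buy GBP forward at 22.4921 to cover the loan.
The gap between the two covered legs is MXN 1,744,252.

MXN 1,744,252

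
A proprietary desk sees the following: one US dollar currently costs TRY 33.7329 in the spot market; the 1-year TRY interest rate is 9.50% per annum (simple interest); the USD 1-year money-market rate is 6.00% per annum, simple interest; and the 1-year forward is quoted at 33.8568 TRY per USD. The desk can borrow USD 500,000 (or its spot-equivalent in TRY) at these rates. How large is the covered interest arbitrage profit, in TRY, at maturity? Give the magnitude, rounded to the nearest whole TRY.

T = 1 year.
Keep in USD, deliver into the forward: 500,000·1.060000·33.8568 = TRY 17,944,104.00.
Swap to TRY now, deposit: 500,000·33.7329·1.095000 = TRY 18,468,762.75.
The quoted forward undervalues USD, so borrow USD, convert to TRY at spot, deposit the TRY at 9.50%, and buy USD forward at 33.8568 to cover the loan.
The gap between the two covered legs is TRY 524,659.

TRY 524,659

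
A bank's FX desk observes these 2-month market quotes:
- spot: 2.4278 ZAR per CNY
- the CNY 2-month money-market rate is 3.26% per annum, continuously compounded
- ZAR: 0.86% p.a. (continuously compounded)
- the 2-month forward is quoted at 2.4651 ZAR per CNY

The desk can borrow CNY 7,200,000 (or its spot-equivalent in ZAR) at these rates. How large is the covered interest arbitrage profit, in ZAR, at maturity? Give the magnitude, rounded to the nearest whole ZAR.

T = 2/12 years.
Invest the CNY and cover forward: 7,200,000 × 1.0054481207 × 2.4651 = ZAR 17,845,417.17.
Convert at spot and invest in ZAR: 7,200,000 × 2.4278 × 1.001434361 = ZAR 17,505,232.86.
The quoted forward overvalues CNY, so borrow ZAR, buy CNY at spot, deposit the CNY at 3.26%, and sell the proceeds forward at 2.4651.
The gap between the two covered legs is ZAR 340,184.

ZAR 340,184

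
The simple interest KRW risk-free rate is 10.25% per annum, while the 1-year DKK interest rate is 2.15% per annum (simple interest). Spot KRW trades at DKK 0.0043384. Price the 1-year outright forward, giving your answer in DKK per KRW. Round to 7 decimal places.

T = 1 year.
DKK growth factor: 1 + 0.0215×1 = 1.021500.
KRW growth factor: 1 + 0.1025×1 = 1.102500.
So F = 0.0043384 × 1.021500 / 1.102500 = 0.004019660 (DKK/KRW).

0.0040197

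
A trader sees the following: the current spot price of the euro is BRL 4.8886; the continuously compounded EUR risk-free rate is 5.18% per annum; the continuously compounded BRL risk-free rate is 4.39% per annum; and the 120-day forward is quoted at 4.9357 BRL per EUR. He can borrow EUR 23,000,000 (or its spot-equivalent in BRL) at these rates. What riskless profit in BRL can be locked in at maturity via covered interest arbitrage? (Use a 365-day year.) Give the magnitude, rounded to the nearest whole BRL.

T = 120/365 years.
Route A — deposit EUR, sell forward: 23,000,000 × 1.01717597648 × 4.9357 = BRL 115,470,935.74.
Route B — convert at spot, deposit BRL: 23,000,000 × 4.8886 × 1.01453753357 = BRL 114,072,368.29.
The quoted forward overvalues EUR, so borrow BRL, buy EUR at spot, deposit the EUR at 5.18%, and sell the proceeds forward at 4.9357.
The gap between the two covered legs is BRL 1,398,567.

BRL 1,398,567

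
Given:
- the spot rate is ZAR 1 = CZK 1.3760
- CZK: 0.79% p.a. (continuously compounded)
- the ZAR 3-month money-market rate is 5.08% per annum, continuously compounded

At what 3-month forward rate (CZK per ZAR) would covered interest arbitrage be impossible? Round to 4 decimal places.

T = 3/12 years.
CZK growth factor: e^(0.0079×3/12) = 1.001977.
ZAR accumulates by e^(0.0508×3/12) = 1.012781.
Forward (CZK per ZAR) = 1.376 × 1.001977 / 1.012781 = 1.361321.

1.3613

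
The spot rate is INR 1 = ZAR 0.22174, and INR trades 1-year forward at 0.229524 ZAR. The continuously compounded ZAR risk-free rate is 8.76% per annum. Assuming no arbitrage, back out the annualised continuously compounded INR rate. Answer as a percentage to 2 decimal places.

5.31%

T = 1 year.
By CIP, F/S equals the ZAR-to-INR growth ratio: 0.229524/0.22174 = 1.0351042.
The ZAR side grows by e^(0.0876×1) = 1.0915514.
So the INR growth factor = 1.0545329.
Take logs: ln 1.0545329 / 1 = 0.053098, so 5.31%.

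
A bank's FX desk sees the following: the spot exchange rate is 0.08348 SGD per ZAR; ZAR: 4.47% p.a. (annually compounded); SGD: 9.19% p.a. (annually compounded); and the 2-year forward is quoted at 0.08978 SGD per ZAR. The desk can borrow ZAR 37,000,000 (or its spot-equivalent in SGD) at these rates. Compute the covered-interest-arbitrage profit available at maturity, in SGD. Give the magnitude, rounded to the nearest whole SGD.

T = 2 years.
Invest the ZAR and cover forward: 37,000,000 × 1.09139809 × 0.08978 = SGD 3,625,471.66.
Convert at spot and invest in SGD: 37,000,000 × 0.08348 × 1.19224561 = SGD 3,682,560.55.
The quoted forward undervalues ZAR, so borrow ZAR, convert to SGD at spot, deposit the SGD at 9.19%, and buy ZAR forward at 0.08978 to cover the loan.
Arbitrage profit = |3,625,471.66 − 3,682,560.55| = SGD 57,089.

SGD 57,089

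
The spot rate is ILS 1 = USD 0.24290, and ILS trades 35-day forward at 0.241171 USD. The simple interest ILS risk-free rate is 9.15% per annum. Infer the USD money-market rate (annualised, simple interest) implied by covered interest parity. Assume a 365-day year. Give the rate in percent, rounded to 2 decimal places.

1.66%

T = 35/365 years.
CIP gives F = S · g_USD/g_ILS, so g_USD/g_ILS = 0.241171/0.2429 = 0.9928818.
ILS growth factor: 1 + 0.0915×35/365 = 1.008774.
Hence g_USD = 1.0015933.
(1.0015933 − 1)/T = 0.016616, i.e. 1.66%.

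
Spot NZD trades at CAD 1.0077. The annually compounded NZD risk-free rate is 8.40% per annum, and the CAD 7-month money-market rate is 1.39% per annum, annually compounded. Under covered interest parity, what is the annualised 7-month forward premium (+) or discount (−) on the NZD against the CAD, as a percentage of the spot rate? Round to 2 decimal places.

T = 7/12 years.
No-arbitrage forward: 1.0077 × 1.008085 / 1.0481749 = 0.9691582 CAD/NZD.
(F − S)/S ÷ T = (0.9691582 − 1.0077)/1.0077/(7/12) = -0.065567 → -6.56%.

-6.56%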